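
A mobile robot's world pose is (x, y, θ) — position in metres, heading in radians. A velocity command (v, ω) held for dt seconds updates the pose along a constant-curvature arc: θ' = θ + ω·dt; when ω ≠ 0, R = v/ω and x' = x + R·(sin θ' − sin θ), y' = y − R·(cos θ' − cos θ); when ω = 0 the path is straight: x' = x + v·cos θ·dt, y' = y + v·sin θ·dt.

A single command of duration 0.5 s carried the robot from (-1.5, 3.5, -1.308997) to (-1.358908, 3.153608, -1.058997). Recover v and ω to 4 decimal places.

v = 0.7500, ω = 0.5000

Δθ = -1.058997 − -1.308997 = 0.250000
ω = Δθ/dt = 0.250000/0.5 = 0.5000
R = −Δy/(cos θ' − cos θ) = 1.5000
v = R·ω = 1.5000·0.5000 = 0.7500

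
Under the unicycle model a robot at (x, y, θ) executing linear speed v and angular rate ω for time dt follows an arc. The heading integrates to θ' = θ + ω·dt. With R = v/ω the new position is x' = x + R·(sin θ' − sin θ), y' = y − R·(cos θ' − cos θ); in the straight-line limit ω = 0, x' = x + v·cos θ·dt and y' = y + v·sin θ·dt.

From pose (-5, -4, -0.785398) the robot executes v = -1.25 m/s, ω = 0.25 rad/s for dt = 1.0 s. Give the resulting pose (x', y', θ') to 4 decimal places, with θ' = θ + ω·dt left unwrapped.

(-5.9846, -3.2352, -0.5354)

θ' = -0.7854 + 0.25·1.0 = -0.5354
R = v/ω = -1.25/0.25 = -5.0000
x' = -5 + -5.0000·(sin -0.5354 − sin -0.7854) = -5.9846
y' = -4 − -5.0000·(cos -0.5354 − cos -0.7854) = -3.2352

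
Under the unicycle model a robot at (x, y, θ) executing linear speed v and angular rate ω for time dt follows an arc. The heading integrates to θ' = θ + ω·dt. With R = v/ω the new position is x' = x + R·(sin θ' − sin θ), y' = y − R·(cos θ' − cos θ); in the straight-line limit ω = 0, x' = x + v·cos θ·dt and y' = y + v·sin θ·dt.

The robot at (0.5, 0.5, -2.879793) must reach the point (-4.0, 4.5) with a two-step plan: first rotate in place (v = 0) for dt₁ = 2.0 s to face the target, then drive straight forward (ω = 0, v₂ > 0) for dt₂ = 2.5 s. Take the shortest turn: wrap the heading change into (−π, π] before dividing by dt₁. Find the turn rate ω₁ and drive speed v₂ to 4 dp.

ω₁ = -0.4942, v₂ = 2.4083

heading to target = atan2(4.5−0.5, -4−0.5) = 2.4150
Δθ = wrap(2.4150 − -2.8798) = -0.9884; ω₁ = Δθ/dt₁ = -0.4942
distance = √((-4−0.5)² + (4.5−0.5)²) = 6.0208; v₂ = distance/dt₂ = 2.4083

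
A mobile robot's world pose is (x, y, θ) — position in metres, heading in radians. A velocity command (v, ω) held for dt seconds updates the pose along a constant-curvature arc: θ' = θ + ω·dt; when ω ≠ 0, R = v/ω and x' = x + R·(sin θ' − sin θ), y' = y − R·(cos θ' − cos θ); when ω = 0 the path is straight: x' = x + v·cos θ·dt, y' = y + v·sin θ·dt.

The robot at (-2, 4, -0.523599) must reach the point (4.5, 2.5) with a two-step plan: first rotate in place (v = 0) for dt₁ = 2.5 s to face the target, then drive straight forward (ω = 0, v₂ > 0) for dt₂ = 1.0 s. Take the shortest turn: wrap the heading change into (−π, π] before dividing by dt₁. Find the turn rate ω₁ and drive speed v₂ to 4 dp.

heading to target = atan2(2.5−4, 4.5−-2) = -0.2268
Δθ = wrap(-0.2268 − -0.5236) = 0.2968; ω₁ = Δθ/dt₁ = 0.1187
distance = √((4.5−-2)² + (2.5−4)²) = 6.6708; v₂ = distance/dt₂ = 6.6708

ω₁ = 0.1187, v₂ = 6.6708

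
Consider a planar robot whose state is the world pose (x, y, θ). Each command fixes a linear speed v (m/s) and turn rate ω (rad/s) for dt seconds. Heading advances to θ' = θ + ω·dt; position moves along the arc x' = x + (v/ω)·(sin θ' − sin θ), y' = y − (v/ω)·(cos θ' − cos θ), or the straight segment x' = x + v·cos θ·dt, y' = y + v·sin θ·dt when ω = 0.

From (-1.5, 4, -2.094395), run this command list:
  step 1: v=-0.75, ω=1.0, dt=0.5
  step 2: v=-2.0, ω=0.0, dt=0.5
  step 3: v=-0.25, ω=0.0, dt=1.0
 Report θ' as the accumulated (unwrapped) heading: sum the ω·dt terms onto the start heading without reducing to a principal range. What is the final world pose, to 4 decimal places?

step 1: θ'=-1.5944 (R=-0.7500) → pose (-1.3997, 4.3573, -1.5944)
step 2: θ'=-1.5944 (straight) → pose (-1.3761, 5.3570, -1.5944)
step 3: θ'=-1.5944 (straight) → pose (-1.3702, 5.6070, -1.5944)

(-1.3702, 5.6070, -1.5944)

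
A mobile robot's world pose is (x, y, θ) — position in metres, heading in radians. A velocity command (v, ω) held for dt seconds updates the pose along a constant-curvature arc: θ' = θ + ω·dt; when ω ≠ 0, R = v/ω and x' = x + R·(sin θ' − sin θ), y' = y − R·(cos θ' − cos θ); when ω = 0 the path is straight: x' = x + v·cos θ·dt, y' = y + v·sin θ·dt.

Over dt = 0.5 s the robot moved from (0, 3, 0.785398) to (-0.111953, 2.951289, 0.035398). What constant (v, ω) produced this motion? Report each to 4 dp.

Δθ = 0.035398 − 0.785398 = -0.750000
ω = Δθ/dt = -0.750000/0.5 = -1.5000
R = Δx/(sin θ' − sin θ) = 0.1667
v = R·ω = 0.1667·-1.5000 = -0.2500

v = -0.2500, ω = -1.5000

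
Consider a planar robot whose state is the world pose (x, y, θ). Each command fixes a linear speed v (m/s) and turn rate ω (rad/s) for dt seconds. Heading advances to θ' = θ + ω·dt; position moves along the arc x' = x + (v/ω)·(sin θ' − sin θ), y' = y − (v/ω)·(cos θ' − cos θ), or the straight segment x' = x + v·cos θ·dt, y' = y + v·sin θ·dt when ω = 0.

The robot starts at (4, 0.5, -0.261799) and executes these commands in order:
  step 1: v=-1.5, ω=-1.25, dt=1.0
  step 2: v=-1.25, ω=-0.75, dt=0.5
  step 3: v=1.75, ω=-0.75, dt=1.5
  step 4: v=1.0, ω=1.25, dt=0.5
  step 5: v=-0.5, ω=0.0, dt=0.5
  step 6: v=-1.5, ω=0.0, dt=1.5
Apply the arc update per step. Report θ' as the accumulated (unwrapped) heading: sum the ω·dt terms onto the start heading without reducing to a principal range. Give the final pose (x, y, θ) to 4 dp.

step 1: θ'=-1.5118 (R=1.2000) → pose (3.1127, 1.5884, -1.5118)
step 2: θ'=-1.8868 (R=1.6667) → pose (3.1923, 2.2046, -1.8868)
step 3: θ'=-3.0118 (R=-2.3333) → pose (1.2765, 0.6160, -3.0118)
step 4: θ'=-2.3868 (R=0.8000) → pose (0.8319, 0.4055, -2.3868)
step 5: θ'=-2.3868 (straight) → pose (1.0140, 0.5767, -2.3868)
step 6: θ'=-2.3868 (straight) → pose (2.6530, 2.1183, -2.3868)

(2.6530, 2.1183, -2.3868)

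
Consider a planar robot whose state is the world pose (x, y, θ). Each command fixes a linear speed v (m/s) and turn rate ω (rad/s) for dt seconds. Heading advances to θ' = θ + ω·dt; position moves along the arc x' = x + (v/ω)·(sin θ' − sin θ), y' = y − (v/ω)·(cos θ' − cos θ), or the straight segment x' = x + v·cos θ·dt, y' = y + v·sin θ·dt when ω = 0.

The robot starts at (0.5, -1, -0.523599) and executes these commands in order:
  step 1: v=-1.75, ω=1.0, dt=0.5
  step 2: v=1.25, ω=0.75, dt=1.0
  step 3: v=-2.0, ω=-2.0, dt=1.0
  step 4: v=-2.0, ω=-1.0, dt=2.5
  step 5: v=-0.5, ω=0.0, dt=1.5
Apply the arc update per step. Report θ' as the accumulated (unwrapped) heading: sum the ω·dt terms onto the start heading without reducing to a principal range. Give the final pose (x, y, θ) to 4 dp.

step 1: θ'=-0.0236 (R=-1.7500) → pose (-0.3337, -0.7660, -0.0236)
step 2: θ'=0.7264 (R=1.6667) → pose (0.8126, -0.3458, 0.7264)
step 3: θ'=-1.2736 (R=1.0000) → pose (-0.8077, 0.1089, -1.2736)
step 4: θ'=-3.7736 (R=2.0000) → pose (2.2861, 2.3083, -3.7736)
step 5: θ'=-3.7736 (straight) → pose (2.8912, 1.8652, -3.7736)

(2.8912, 1.8652, -3.7736)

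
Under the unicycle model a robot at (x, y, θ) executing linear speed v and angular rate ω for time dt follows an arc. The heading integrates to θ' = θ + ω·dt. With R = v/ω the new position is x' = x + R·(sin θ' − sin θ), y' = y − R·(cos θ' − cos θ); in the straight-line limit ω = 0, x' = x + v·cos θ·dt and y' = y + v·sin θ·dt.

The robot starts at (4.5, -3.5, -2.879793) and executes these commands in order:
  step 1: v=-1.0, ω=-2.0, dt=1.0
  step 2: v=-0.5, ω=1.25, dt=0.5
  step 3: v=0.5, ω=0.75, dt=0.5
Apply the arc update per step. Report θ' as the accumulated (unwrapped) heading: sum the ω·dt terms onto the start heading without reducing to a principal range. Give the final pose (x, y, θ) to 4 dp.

step 1: θ'=-4.8798 (R=0.5000) → pose (5.1224, -4.0663, -4.8798)
step 2: θ'=-4.2548 (R=-0.4000) → pose (5.1580, -4.3096, -4.2548)
step 3: θ'=-3.8798 (R=0.6667) → pose (5.0085, -4.1110, -3.8798)

(5.0085, -4.1110, -3.8798)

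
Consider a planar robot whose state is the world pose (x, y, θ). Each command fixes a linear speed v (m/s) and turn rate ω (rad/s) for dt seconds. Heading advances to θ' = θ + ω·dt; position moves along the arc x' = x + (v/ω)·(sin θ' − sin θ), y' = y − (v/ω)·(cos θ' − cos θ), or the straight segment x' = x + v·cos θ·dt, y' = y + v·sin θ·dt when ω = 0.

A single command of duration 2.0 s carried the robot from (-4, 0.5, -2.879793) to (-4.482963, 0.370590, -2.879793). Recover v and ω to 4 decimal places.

Δθ = -2.879793 − -2.879793 = 0.000000
ω = Δθ/dt = 0.000000/2.0 = 0.0000
ω = 0 → v = (Δx·cos θ + Δy·sin θ)/dt = 0.2500

v = 0.2500, ω = 0.0000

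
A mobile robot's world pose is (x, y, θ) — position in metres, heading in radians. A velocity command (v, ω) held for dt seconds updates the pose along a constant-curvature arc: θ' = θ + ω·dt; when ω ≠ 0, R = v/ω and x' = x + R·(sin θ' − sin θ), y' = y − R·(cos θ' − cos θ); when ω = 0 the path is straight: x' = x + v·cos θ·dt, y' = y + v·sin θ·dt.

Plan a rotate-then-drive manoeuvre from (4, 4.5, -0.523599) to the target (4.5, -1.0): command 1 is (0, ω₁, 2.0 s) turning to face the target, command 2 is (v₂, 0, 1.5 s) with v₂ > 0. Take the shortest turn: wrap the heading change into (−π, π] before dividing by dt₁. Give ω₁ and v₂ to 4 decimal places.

ω₁ = -0.4783, v₂ = 3.6818

heading to target = atan2(-1−4.5, 4.5−4) = -1.4801
Δθ = wrap(-1.4801 − -0.5236) = -0.9565; ω₁ = Δθ/dt₁ = -0.4783
distance = √((4.5−4)² + (-1−4.5)²) = 5.5227; v₂ = distance/dt₂ = 3.6818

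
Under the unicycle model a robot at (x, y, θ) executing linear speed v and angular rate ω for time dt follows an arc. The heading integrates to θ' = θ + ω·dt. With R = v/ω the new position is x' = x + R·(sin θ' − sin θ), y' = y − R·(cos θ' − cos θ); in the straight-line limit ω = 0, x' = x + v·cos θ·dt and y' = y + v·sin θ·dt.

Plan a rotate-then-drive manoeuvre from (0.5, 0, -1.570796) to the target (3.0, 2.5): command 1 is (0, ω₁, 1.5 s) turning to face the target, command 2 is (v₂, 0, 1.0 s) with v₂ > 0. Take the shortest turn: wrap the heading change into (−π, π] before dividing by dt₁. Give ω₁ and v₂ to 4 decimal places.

ω₁ = 1.5708, v₂ = 3.5355

heading to target = atan2(2.5−0, 3−0.5) = 0.7854
Δθ = wrap(0.7854 − -1.5708) = 2.3562; ω₁ = Δθ/dt₁ = 1.5708
distance = √((3−0.5)² + (2.5−0)²) = 3.5355; v₂ = distance/dt₂ = 3.5355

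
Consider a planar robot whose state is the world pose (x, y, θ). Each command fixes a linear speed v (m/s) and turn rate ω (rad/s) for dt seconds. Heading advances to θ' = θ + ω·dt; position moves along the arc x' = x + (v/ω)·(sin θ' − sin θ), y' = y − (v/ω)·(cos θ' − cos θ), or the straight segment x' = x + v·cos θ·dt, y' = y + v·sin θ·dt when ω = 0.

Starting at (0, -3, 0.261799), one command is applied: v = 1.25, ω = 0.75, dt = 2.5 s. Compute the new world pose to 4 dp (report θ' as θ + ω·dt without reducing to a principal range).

(0.9754, -0.4964, 2.1368)

θ' = 0.2618 + 0.75·2.5 = 2.1368
R = v/ω = 1.25/0.75 = 1.6667
x' = 0 + 1.6667·(sin 2.1368 − sin 0.2618) = 0.9754
y' = -3 − 1.6667·(cos 2.1368 − cos 0.2618) = -0.4964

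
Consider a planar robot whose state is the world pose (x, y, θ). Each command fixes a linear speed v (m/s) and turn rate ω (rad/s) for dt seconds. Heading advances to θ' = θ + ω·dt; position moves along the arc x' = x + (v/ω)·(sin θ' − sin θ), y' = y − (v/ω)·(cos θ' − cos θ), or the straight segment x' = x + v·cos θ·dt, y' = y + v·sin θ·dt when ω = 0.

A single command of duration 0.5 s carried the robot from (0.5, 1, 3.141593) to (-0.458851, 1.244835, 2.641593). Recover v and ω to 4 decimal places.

Δθ = 2.641593 − 3.141593 = -0.500000
ω = Δθ/dt = -0.500000/0.5 = -1.0000
R = Δx/(sin θ' − sin θ) = -2.0000
v = R·ω = -2.0000·-1.0000 = 2.0000

v = 2.0000, ω = -1.0000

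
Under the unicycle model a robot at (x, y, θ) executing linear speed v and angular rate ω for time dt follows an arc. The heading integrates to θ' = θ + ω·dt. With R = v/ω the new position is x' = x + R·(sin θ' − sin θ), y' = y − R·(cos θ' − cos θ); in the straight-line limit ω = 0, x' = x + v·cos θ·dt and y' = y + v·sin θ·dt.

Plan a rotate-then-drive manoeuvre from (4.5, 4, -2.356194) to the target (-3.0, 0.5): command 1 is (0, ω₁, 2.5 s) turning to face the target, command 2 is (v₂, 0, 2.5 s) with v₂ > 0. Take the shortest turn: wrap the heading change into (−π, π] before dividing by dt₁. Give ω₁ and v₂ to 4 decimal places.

ω₁ = -0.1395, v₂ = 3.3106

heading to target = atan2(0.5−4, -3−4.5) = -2.7050
Δθ = wrap(-2.7050 − -2.3562) = -0.3488; ω₁ = Δθ/dt₁ = -0.1395
distance = √((-3−4.5)² + (0.5−4)²) = 8.2765; v₂ = distance/dt₂ = 3.3106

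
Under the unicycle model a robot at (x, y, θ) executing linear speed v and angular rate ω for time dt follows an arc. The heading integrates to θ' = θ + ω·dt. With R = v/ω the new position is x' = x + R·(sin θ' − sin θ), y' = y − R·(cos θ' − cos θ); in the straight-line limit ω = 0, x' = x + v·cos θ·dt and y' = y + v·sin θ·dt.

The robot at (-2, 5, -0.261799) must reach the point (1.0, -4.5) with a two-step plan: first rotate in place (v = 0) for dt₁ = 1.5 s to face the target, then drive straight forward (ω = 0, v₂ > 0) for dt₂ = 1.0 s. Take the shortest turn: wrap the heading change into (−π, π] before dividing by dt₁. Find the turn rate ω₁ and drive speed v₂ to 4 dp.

heading to target = atan2(-4.5−5, 1−-2) = -1.2649
Δθ = wrap(-1.2649 − -0.2618) = -1.0031; ω₁ = Δθ/dt₁ = -0.6687
distance = √((1−-2)² + (-4.5−5)²) = 9.9624; v₂ = distance/dt₂ = 9.9624

ω₁ = -0.6687, v₂ = 9.9624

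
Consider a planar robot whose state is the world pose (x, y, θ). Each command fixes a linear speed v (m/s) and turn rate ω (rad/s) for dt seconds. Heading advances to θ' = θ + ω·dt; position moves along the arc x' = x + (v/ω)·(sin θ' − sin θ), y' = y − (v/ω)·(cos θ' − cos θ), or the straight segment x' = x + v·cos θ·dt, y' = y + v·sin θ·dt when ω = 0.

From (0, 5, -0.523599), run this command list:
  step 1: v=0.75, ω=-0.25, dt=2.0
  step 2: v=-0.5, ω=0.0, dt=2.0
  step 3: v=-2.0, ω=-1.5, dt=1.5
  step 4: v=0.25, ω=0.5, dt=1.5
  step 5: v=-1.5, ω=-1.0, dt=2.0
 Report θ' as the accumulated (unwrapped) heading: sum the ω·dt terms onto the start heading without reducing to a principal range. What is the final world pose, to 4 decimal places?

step 1: θ'=-1.0236 (R=-3.0000) → pose (1.0620, 3.9628, -1.0236)
step 2: θ'=-1.0236 (straight) → pose (0.5417, 4.8168, -1.0236)
step 3: θ'=-3.2736 (R=1.3333) → pose (1.8558, 6.8323, -3.2736)
step 4: θ'=-2.5236 (R=0.5000) → pose (1.5003, 6.7441, -2.5236)
step 5: θ'=-4.5236 (R=1.5000) → pose (3.8427, 5.8031, -4.5236)

(3.8427, 5.8031, -4.5236)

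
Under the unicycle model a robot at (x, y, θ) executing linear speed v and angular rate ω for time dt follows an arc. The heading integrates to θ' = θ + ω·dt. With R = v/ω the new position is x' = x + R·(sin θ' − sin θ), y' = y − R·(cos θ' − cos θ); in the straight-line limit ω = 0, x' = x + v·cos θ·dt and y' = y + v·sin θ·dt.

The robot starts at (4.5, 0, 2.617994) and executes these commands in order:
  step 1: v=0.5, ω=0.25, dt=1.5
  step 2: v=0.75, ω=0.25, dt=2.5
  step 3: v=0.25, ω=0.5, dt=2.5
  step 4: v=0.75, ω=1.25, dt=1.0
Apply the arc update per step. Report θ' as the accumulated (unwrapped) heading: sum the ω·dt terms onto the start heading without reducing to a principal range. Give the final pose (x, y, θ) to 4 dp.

step 1: θ'=2.9930 (R=2.0000) → pose (3.7961, 0.2459, 2.9930)
step 2: θ'=3.6180 (R=3.0000) → pose (1.9762, -0.0551, 3.6180)
step 3: θ'=4.8680 (R=0.5000) → pose (1.7115, -0.5769, 4.8680)
step 4: θ'=6.1180 (R=0.6000) → pose (2.2056, -1.0757, 6.1180)

(2.2056, -1.0757, 6.1180)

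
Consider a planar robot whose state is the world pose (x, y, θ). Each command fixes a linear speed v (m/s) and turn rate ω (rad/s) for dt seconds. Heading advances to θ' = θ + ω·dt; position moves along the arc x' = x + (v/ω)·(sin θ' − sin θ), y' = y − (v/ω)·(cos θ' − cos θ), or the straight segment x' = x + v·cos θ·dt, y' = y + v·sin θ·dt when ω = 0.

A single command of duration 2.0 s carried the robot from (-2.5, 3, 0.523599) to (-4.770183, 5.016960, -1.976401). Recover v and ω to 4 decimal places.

v = -2.0000, ω = -1.2500

Δθ = -1.976401 − 0.523599 = -2.500000
ω = Δθ/dt = -2.500000/2.0 = -1.2500
R = Δx/(sin θ' − sin θ) = 1.6000
v = R·ω = 1.6000·-1.2500 = -2.0000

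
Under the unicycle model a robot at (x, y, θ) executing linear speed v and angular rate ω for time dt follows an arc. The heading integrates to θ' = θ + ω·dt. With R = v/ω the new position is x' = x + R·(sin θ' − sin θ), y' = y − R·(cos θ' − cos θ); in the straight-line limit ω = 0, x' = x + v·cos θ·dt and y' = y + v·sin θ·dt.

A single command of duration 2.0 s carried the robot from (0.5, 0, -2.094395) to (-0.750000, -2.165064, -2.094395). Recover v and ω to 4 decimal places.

Δθ = -2.094395 − -2.094395 = 0.000000
ω = Δθ/dt = 0.000000/2.0 = 0.0000
ω = 0 → v = (Δx·cos θ + Δy·sin θ)/dt = 1.2500

v = 1.2500, ω = 0.0000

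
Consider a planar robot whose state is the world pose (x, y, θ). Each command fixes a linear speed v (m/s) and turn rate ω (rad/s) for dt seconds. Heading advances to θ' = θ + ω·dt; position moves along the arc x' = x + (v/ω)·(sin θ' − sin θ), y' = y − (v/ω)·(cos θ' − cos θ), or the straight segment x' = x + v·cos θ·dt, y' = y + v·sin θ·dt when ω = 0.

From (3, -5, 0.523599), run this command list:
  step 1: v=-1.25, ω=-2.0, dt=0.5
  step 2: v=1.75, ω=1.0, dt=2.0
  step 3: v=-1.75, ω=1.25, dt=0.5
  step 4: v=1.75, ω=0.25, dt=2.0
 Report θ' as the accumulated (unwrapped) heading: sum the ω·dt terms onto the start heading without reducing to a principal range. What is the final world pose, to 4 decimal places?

step 1: θ'=-0.4764 (R=0.6250) → pose (2.4009, -5.0141, -0.4764)
step 2: θ'=1.5236 (R=1.7500) → pose (4.9515, -3.5416, 1.5236)
step 3: θ'=2.1486 (R=-1.4000) → pose (5.1772, -4.3723, 2.1486)
step 4: θ'=2.6486 (R=7.0000) → pose (2.6264, -2.0291, 2.6486)

(2.6264, -2.0291, 2.6486)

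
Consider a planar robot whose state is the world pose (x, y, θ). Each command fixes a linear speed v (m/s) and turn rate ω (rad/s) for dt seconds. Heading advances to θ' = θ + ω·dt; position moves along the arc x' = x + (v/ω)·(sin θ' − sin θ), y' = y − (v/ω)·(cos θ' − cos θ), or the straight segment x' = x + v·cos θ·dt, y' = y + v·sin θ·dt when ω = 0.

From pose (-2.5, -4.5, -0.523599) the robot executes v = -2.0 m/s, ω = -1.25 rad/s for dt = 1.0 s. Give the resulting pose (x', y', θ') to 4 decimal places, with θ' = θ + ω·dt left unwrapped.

(-3.2672, -2.7921, -1.7736)

θ' = -0.5236 + -1.25·1.0 = -1.7736
R = v/ω = -2.0/-1.25 = 1.6000
x' = -2.5 + 1.6000·(sin -1.7736 − sin -0.5236) = -3.2672
y' = -4.5 − 1.6000·(cos -1.7736 − cos -0.5236) = -2.7921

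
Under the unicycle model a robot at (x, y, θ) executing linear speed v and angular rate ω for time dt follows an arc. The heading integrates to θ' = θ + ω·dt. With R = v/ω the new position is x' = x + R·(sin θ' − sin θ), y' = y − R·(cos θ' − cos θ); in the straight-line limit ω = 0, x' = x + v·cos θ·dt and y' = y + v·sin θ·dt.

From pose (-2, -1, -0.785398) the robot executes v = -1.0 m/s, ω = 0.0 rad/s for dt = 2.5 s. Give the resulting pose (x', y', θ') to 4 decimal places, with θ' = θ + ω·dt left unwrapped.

(-3.7678, 0.7678, -0.7854)

θ' = -0.7854 + 0.0·2.5 = -0.7854
ω = 0 → straight: x' = -2 + -1.0·cos(-0.7854)·2.5 = -3.7678
y' = -1 + -1.0·sin(-0.7854)·2.5 = 0.7678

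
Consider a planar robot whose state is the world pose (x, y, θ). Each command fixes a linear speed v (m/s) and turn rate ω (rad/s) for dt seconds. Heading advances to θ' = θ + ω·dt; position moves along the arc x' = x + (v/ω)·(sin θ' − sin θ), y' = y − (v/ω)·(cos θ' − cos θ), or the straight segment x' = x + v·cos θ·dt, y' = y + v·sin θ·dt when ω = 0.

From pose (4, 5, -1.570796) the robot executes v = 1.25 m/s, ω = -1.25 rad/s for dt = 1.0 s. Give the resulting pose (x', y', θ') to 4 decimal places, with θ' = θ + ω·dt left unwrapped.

θ' = -1.5708 + -1.25·1.0 = -2.8208
R = v/ω = 1.25/-1.25 = -1.0000
x' = 4 + -1.0000·(sin -2.8208 − sin -1.5708) = 3.3153
y' = 5 − -1.0000·(cos -2.8208 − cos -1.5708) = 4.0510

(3.3153, 4.0510, -2.8208)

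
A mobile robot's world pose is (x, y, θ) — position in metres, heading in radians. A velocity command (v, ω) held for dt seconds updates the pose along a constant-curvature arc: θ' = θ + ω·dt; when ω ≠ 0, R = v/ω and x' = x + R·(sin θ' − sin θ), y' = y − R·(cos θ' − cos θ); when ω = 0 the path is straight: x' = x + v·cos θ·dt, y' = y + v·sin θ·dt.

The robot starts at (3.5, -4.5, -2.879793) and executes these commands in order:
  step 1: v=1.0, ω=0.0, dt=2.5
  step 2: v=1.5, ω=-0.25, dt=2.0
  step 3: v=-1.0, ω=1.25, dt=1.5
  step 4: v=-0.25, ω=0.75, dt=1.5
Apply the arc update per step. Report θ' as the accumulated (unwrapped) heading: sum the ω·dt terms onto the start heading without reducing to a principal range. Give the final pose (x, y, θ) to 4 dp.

step 1: θ'=-2.8798 (straight) → pose (1.0852, -5.1470, -2.8798)
step 2: θ'=-3.3798 (R=-6.0000) → pose (-1.8835, -5.1821, -3.3798)
step 3: θ'=-1.5048 (R=-0.8000) → pose (-0.8964, -4.3519, -1.5048)
step 4: θ'=-0.3798 (R=-0.3333) → pose (-1.1055, -4.0643, -0.3798)

(-1.1055, -4.0643, -0.3798)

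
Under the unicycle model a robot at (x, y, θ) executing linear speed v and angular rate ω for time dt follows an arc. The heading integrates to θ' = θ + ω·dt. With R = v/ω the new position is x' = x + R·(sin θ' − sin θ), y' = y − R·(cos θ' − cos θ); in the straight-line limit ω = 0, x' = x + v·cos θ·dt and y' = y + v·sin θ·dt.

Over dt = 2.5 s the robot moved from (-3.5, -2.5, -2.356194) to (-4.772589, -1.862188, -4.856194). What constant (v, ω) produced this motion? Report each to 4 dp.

v = 0.7500, ω = -1.0000

Δθ = -4.856194 − -2.356194 = -2.500000
ω = Δθ/dt = -2.500000/2.5 = -1.0000
R = Δx/(sin θ' − sin θ) = -0.7500
v = R·ω = -0.7500·-1.0000 = 0.7500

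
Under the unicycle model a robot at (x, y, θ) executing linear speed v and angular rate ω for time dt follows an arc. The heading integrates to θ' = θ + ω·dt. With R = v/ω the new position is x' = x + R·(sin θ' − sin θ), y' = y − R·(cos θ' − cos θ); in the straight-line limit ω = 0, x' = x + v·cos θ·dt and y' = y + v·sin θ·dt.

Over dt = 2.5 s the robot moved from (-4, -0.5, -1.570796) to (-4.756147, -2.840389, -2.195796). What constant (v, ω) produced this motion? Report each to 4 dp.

Δθ = -2.195796 − -1.570796 = -0.625000
ω = Δθ/dt = -0.625000/2.5 = -0.2500
R = −Δy/(cos θ' − cos θ) = -4.0000
v = R·ω = -4.0000·-0.2500 = 1.0000

v = 1.0000, ω = -0.2500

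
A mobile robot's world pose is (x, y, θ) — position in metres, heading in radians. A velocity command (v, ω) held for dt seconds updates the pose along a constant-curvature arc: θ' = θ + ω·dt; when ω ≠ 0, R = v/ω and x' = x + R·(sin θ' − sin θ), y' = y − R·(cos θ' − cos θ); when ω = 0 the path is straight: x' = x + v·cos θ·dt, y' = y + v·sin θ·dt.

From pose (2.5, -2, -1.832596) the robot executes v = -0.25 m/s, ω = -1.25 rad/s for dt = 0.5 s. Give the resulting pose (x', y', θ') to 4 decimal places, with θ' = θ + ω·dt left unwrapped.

(2.5668, -1.8968, -2.4576)

θ' = -1.8326 + -1.25·0.5 = -2.4576
R = v/ω = -0.25/-1.25 = 0.2000
x' = 2.5 + 0.2000·(sin -2.4576 − sin -1.8326) = 2.5668
y' = -2 − 0.2000·(cos -2.4576 − cos -1.8326) = -1.8968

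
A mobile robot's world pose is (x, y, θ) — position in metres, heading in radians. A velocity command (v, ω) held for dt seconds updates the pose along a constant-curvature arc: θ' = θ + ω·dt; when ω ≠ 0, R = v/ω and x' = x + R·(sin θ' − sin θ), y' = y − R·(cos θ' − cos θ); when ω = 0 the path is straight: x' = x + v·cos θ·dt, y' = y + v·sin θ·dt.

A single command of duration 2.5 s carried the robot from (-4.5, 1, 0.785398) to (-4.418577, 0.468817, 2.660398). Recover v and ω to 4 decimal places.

Δθ = 2.660398 − 0.785398 = 1.875000
ω = Δθ/dt = 1.875000/2.5 = 0.7500
R = −Δy/(cos θ' − cos θ) = -0.3333
v = R·ω = -0.3333·0.7500 = -0.2500

v = -0.2500, ω = 0.7500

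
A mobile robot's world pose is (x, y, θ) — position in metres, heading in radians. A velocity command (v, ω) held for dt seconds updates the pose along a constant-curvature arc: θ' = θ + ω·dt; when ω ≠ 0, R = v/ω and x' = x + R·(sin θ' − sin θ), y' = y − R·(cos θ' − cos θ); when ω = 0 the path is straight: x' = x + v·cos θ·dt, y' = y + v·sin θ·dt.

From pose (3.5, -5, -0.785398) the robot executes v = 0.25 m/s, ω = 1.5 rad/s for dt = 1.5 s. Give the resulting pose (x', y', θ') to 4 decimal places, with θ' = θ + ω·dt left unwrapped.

(3.7836, -4.8998, 1.4646)

θ' = -0.7854 + 1.5·1.5 = 1.4646
R = v/ω = 0.25/1.5 = 0.1667
x' = 3.5 + 0.1667·(sin 1.4646 − sin -0.7854) = 3.7836
y' = -5 − 0.1667·(cos 1.4646 − cos -0.7854) = -4.8998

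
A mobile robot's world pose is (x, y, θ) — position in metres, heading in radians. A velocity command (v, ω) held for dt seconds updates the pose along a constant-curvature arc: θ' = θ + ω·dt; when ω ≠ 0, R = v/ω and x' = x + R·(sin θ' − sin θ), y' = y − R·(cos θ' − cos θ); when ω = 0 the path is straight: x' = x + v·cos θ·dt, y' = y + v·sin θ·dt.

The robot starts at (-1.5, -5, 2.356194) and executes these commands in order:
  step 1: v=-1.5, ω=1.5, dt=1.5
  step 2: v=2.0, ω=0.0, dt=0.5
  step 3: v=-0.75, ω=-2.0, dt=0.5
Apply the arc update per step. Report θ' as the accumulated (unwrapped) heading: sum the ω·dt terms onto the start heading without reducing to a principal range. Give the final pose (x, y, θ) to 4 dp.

(0.3003, -5.0978, 3.6062)

step 1: θ'=4.6062 (R=-1.0000) → pose (0.2015, -4.3989, 4.6062)
step 2: θ'=4.6062 (straight) → pose (0.0955, -5.3933, 4.6062)
step 3: θ'=3.6062 (R=0.3750) → pose (0.3003, -5.0978, 3.6062)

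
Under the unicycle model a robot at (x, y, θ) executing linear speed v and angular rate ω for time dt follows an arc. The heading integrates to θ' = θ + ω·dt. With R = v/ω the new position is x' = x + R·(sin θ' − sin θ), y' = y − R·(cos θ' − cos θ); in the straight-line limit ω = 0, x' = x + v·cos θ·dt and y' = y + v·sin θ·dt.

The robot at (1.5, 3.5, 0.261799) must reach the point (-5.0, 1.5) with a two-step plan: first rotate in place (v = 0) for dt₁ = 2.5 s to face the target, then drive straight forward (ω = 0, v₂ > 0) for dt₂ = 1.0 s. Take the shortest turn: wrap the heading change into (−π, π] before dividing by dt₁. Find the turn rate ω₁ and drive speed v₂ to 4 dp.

ω₁ = -1.2420, v₂ = 6.8007

heading to target = atan2(1.5−3.5, -5−1.5) = -2.8431
Δθ = wrap(-2.8431 − 0.2618) = -3.1049; ω₁ = Δθ/dt₁ = -1.2420
distance = √((-5−1.5)² + (1.5−3.5)²) = 6.8007; v₂ = distance/dt₂ = 6.8007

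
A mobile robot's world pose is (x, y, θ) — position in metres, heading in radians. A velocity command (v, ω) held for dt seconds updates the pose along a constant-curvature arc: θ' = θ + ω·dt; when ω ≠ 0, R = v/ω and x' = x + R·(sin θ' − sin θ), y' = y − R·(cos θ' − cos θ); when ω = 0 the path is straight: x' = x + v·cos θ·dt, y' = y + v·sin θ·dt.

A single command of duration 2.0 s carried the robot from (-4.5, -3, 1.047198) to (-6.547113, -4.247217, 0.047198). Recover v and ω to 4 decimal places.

v = -1.2500, ω = -0.5000

Δθ = 0.047198 − 1.047198 = -1.000000
ω = Δθ/dt = -1.000000/2.0 = -0.5000
R = Δx/(sin θ' − sin θ) = 2.5000
v = R·ω = 2.5000·-0.5000 = -1.2500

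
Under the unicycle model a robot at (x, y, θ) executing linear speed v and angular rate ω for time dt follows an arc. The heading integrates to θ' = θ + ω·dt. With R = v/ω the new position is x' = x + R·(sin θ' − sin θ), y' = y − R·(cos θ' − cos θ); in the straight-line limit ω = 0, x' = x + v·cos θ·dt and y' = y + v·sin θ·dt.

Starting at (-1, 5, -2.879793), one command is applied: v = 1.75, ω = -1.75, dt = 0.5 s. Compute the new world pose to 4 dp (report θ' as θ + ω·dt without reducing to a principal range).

(-1.8343, 5.1481, -3.7548)

θ' = -2.8798 + -1.75·0.5 = -3.7548
R = v/ω = 1.75/-1.75 = -1.0000
x' = -1 + -1.0000·(sin -3.7548 − sin -2.8798) = -1.8343
y' = 5 − -1.0000·(cos -3.7548 − cos -2.8798) = 5.1481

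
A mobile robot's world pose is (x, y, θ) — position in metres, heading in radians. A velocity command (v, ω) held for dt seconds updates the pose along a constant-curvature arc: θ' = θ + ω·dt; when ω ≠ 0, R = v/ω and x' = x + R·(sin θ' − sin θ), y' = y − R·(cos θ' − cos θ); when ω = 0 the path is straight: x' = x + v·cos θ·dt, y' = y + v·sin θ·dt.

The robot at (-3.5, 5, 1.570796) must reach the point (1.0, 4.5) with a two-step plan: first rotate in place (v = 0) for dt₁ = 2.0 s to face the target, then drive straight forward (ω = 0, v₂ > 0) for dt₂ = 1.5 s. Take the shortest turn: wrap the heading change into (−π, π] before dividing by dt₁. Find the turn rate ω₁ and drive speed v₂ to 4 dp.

ω₁ = -0.8407, v₂ = 3.0185

heading to target = atan2(4.5−5, 1−-3.5) = -0.1107
Δθ = wrap(-0.1107 − 1.5708) = -1.6815; ω₁ = Δθ/dt₁ = -0.8407
distance = √((1−-3.5)² + (4.5−5)²) = 4.5277; v₂ = distance/dt₂ = 3.0185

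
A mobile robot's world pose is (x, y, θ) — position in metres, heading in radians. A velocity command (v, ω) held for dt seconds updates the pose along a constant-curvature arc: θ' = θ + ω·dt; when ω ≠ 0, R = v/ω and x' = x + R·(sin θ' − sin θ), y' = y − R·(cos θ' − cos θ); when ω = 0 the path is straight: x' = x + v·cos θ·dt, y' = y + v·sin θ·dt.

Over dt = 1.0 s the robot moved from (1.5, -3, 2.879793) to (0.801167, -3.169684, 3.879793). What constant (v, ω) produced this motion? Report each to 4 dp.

v = 0.7500, ω = 1.0000

Δθ = 3.879793 − 2.879793 = 1.000000
ω = Δθ/dt = 1.000000/1.0 = 1.0000
R = Δx/(sin θ' − sin θ) = 0.7500
v = R·ω = 0.7500·1.0000 = 0.7500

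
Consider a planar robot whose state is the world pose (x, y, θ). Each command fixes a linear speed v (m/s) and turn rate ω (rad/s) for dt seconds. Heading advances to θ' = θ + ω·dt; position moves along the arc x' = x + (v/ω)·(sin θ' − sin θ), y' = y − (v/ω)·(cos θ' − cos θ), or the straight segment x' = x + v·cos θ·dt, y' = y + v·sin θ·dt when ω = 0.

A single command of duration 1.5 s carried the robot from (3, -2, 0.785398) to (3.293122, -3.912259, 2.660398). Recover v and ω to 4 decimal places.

Δθ = 2.660398 − 0.785398 = 1.875000
ω = Δθ/dt = 1.875000/1.5 = 1.2500
R = −Δy/(cos θ' − cos θ) = -1.2000
v = R·ω = -1.2000·1.2500 = -1.5000

v = -1.5000, ω = 1.2500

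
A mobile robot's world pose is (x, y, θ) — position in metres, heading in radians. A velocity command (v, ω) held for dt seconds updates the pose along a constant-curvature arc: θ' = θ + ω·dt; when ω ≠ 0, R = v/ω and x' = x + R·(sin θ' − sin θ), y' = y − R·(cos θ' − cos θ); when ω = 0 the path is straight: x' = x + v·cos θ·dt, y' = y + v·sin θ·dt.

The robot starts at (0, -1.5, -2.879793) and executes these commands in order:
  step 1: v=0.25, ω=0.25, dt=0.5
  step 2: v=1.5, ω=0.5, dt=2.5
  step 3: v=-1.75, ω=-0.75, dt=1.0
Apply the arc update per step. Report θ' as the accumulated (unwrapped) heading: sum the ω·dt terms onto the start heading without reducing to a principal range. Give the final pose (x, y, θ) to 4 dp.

step 1: θ'=-2.7548 (R=1.0000) → pose (-0.1184, -1.5398, -2.7548)
step 2: θ'=-1.5048 (R=3.0000) → pose (-1.9802, -4.5160, -1.5048)
step 3: θ'=-2.2548 (R=2.3333) → pose (-1.4604, -2.8877, -2.2548)

(-1.4604, -2.8877, -2.2548)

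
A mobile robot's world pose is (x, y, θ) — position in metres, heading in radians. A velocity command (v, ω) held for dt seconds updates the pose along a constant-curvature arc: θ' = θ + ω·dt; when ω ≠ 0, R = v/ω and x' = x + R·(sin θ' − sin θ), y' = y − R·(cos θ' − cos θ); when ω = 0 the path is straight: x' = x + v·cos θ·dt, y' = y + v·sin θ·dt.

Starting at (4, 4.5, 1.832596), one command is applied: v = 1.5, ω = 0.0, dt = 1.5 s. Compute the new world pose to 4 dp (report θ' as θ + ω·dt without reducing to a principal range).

(3.4177, 6.6733, 1.8326)

θ' = 1.8326 + 0.0·1.5 = 1.8326
ω = 0 → straight: x' = 4 + 1.5·cos(1.8326)·1.5 = 3.4177
y' = 4.5 + 1.5·sin(1.8326)·1.5 = 6.6733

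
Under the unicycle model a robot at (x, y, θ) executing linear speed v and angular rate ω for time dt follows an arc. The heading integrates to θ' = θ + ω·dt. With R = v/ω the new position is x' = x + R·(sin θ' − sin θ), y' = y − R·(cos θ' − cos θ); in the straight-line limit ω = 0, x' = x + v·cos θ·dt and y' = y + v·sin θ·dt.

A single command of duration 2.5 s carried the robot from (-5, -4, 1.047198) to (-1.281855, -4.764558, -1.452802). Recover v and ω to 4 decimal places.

Δθ = -1.452802 − 1.047198 = -2.500000
ω = Δθ/dt = -2.500000/2.5 = -1.0000
R = Δx/(sin θ' − sin θ) = -2.0000
v = R·ω = -2.0000·-1.0000 = 2.0000

v = 2.0000, ω = -1.0000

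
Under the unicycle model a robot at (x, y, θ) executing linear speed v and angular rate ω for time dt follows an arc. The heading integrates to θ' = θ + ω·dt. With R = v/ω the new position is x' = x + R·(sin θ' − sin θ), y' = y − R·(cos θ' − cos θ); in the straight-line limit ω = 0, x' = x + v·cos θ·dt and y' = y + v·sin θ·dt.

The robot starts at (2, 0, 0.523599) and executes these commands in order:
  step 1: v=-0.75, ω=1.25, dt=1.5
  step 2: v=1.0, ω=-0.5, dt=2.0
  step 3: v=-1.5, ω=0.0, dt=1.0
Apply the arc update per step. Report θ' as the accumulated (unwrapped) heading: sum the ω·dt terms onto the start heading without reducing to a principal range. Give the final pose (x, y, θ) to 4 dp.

(1.0197, -0.6237, 1.3986)

step 1: θ'=2.3986 (R=-0.6000) → pose (1.8941, -0.9615, 2.3986)
step 2: θ'=1.3986 (R=-2.0000) → pose (1.2767, 0.8541, 1.3986)
step 3: θ'=1.3986 (straight) → pose (1.0197, -0.6237, 1.3986)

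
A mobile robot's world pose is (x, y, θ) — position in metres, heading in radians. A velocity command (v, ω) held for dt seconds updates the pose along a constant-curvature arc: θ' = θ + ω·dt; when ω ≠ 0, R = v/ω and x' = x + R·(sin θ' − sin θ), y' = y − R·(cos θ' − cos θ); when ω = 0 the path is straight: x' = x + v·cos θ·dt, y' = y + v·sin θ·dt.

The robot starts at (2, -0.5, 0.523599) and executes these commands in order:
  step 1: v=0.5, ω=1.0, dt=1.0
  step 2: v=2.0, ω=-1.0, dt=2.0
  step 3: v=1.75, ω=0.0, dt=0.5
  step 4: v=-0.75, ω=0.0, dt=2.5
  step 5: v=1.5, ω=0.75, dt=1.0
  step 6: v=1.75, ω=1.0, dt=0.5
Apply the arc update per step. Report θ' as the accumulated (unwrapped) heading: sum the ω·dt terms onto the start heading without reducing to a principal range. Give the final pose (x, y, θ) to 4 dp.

(6.4832, 2.3356, 0.7736)

step 1: θ'=1.5236 (R=0.5000) → pose (2.2494, -0.0906, 1.5236)
step 2: θ'=-0.4764 (R=-2.0000) → pose (5.1644, 1.5924, -0.4764)
step 3: θ'=-0.4764 (straight) → pose (5.9420, 1.1911, -0.4764)
step 4: θ'=-0.4764 (straight) → pose (4.2757, 2.0509, -0.4764)
step 5: θ'=0.2736 (R=2.0000) → pose (5.7333, 1.9026, 0.2736)
step 6: θ'=0.7736 (R=1.7500) → pose (6.4832, 2.3356, 0.7736)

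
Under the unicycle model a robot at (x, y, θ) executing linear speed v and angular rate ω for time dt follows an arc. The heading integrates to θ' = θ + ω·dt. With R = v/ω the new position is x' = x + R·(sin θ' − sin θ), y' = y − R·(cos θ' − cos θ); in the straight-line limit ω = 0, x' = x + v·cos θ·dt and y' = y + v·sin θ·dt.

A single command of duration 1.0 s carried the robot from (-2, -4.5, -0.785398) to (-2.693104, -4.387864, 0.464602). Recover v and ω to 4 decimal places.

v = -0.7500, ω = 1.2500

Δθ = 0.464602 − -0.785398 = 1.250000
ω = Δθ/dt = 1.250000/1.0 = 1.2500
R = Δx/(sin θ' − sin θ) = -0.6000
v = R·ω = -0.6000·1.2500 = -0.7500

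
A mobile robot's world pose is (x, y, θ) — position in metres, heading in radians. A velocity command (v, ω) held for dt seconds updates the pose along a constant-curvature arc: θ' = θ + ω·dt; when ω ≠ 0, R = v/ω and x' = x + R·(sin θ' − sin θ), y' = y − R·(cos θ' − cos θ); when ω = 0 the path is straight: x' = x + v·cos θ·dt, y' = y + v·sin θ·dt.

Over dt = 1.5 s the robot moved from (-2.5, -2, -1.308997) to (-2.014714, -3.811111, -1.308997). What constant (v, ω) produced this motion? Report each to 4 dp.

Δθ = -1.308997 − -1.308997 = 0.000000
ω = Δθ/dt = 0.000000/1.5 = 0.0000
ω = 0 → v = (Δx·cos θ + Δy·sin θ)/dt = 1.2500

v = 1.2500, ω = 0.0000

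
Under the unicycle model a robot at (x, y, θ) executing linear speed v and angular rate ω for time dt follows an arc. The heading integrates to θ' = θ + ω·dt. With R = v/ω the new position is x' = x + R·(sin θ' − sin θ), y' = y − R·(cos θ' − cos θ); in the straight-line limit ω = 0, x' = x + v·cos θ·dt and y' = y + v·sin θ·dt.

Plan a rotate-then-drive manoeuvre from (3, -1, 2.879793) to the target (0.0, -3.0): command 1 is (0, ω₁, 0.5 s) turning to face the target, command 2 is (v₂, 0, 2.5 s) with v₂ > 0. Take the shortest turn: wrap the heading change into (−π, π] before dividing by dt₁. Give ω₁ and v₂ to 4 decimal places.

ω₁ = 1.6996, v₂ = 1.4422

heading to target = atan2(-3−-1, 0−3) = -2.5536
Δθ = wrap(-2.5536 − 2.8798) = 0.8498; ω₁ = Δθ/dt₁ = 1.6996
distance = √((0−3)² + (-3−-1)²) = 3.6056; v₂ = distance/dt₂ = 1.4422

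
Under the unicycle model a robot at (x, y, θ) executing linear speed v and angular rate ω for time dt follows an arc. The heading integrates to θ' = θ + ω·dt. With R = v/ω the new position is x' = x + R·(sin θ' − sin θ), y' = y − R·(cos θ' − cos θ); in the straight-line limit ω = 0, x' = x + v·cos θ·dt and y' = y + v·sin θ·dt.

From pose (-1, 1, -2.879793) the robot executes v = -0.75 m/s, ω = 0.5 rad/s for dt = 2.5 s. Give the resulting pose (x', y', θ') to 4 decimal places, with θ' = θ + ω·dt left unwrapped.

θ' = -2.8798 + 0.5·2.5 = -1.6298
R = v/ω = -0.75/0.5 = -1.5000
x' = -1 + -1.5000·(sin -1.6298 − sin -2.8798) = 0.1092
y' = 1 − -1.5000·(cos -1.6298 − cos -2.8798) = 2.3604

(0.1092, 2.3604, -1.6298)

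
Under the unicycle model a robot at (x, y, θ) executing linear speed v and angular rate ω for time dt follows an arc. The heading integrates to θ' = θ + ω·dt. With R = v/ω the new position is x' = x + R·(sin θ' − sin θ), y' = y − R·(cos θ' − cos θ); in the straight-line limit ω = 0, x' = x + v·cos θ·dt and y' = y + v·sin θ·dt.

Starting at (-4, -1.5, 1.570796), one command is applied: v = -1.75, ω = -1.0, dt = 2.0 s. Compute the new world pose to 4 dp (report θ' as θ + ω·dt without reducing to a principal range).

θ' = 1.5708 + -1.0·2.0 = -0.4292
R = v/ω = -1.75/-1.0 = 1.7500
x' = -4 + 1.7500·(sin -0.4292 − sin 1.5708) = -6.4783
y' = -1.5 − 1.7500·(cos -0.4292 − cos 1.5708) = -3.0913

(-6.4783, -3.0913, -0.4292)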